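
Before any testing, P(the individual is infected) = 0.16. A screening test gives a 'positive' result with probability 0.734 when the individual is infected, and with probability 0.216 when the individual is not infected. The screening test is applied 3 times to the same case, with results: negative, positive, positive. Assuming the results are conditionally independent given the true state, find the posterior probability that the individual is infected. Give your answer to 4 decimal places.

Let H be the event that the individual is infected; start with P(H) = 0.16. P('positive'|H) = 0.734, P('positive'|¬H) = 0.216.
Update on result 1 ('negative'): P(H) ← 0.266·0.1600 / (0.266·0.1600 + 0.784·0.8400) = 0.042560/0.70112 = 0.0607.
Update on result 2 ('positive'): P(H) ← 0.734·0.0607 / (0.734·0.0607 + 0.216·0.9393) = 0.044556/0.24744 = 0.1801.
Update on result 3 ('positive'): P(H) ← 0.734·0.1801 / (0.734·0.1801 + 0.216·0.8199) = 0.13217/0.30927 = 0.4273.

Posterior P(H) ≈ 0.4273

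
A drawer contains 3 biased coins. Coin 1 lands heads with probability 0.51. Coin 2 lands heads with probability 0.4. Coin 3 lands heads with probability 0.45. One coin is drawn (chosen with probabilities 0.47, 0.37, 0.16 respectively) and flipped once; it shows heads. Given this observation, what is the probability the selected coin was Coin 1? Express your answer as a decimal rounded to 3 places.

P(heads|C1) = 0.51; P(heads|C2) = 0.4; P(heads|C3) = 0.45.
Prior × likelihood for each source: 0.47·0.51=0.2397, 0.37·0.4=0.1480, 0.16·0.45=0.07200. Summing gives P(heads) = 0.45970.
P(Coin 1 | heads) = 0.2397 / 0.45970 = 0.521.

Posterior probability ≈ 0.521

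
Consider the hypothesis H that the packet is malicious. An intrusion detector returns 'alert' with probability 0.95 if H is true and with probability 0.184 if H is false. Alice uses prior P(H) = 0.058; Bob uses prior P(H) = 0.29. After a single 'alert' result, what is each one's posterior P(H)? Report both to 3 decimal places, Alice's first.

P('+'|H) = 0.95, P('+'|¬H) = 0.184.
Alice: numerator 0.95·0.058 = 0.055100; evidence = 0.055100+0.184·0.942 = 0.22843; posterior = 0.241.
Bob: numerator 0.95·0.29 = 0.27550; evidence = 0.27550+0.184·0.71 = 0.40614; posterior = 0.678.

Alice: 0.241; Bob: 0.678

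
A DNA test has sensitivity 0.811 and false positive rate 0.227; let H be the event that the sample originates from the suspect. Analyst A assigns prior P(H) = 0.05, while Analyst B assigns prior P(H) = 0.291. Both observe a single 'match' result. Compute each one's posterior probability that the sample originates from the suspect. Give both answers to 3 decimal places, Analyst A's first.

The likelihood ratio for a 'match' result is 0.811/0.227 = 3.5727.
Analyst A: prior odds 0.05/0.95 = 0.052632; posterior odds 0.18804; posterior probability 0.158.
Analyst B: prior odds 0.291/0.709 = 0.41044; posterior odds 1.4664; posterior probability 0.595.

Analyst A: 0.158; Analyst B: 0.595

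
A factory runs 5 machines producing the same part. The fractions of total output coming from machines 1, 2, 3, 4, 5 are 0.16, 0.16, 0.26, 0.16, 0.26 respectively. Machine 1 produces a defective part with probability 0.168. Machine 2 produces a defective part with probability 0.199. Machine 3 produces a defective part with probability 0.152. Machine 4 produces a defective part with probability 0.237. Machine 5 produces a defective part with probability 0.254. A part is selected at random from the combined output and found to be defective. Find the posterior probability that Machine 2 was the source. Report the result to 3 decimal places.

P(defective|M1) = 0.168; P(defective|M2) = 0.199; P(defective|M3) = 0.152; P(defective|M4) = 0.237; P(defective|M5) = 0.254.
Prior × likelihood for each source: 0.16·0.168=0.02688, 0.16·0.199=0.03184, 0.26·0.152=0.03952, 0.16·0.237=0.03792, 0.26·0.254=0.06604. Summing gives P(defective) = 0.20220.
P(Machine 2 | defective) = 0.03184 / 0.20220 = 0.157.

Posterior probability ≈ 0.157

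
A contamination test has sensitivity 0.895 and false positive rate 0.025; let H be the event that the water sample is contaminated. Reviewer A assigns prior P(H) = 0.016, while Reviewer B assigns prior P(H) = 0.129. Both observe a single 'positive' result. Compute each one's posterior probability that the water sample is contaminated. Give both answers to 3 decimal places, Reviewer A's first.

Reviewer A: 0.368; Reviewer B: 0.841

P('+'|H) = 0.895, P('+'|¬H) = 0.025.
Reviewer A: numerator 0.895·0.016 = 0.014320; evidence = 0.014320+0.025·0.984 = 0.038920; posterior = 0.368.
Reviewer B: numerator 0.895·0.129 = 0.11546; evidence = 0.11546+0.025·0.871 = 0.13723; posterior = 0.841.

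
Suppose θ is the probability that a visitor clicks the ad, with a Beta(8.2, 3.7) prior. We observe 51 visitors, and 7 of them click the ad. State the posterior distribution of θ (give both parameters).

Posterior: Beta(15.2, 47.7)

The binomial likelihood is conjugate to the Beta prior: with 7 successes and 44 failures, the posterior is Beta(8.2+7, 3.7+44) = Beta(15.2, 47.7).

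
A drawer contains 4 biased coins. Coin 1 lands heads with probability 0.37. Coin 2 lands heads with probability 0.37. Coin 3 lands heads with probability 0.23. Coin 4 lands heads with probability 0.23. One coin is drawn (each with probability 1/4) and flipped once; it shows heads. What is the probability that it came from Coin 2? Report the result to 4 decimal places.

Tabulate prior·likelihood by source: [1] prior 0.25, lik 0.37, product 0.09250; [2] prior 0.25, lik 0.37, product 0.09250; [3] prior 0.25, lik 0.23, product 0.05750; [4] prior 0.25, lik 0.23, product 0.05750.
Normalizing constant = 0.30000; the posterior for Coin 2 is its product over the sum, 0.09250/0.30000 = 0.3083.

Posterior probability ≈ 0.3083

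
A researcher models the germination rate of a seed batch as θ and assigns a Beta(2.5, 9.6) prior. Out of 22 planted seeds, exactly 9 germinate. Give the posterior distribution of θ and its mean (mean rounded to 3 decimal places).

Posterior: Beta(11.5, 22.6); mean ≈ 0.337

The binomial likelihood is conjugate to the Beta prior: with 9 successes and 13 failures, the posterior is Beta(2.5+9, 9.6+13) = Beta(11.5, 22.6).
Posterior mean = α/(α+β) = 11.5/34.1 = 0.337.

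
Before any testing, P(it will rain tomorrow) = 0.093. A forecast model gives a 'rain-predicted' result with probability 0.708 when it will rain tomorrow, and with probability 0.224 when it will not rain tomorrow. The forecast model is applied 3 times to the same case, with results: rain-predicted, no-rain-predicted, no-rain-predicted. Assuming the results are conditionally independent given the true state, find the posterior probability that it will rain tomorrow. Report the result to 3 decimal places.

Posterior P(H) ≈ 0.044

With H the event that it will rain tomorrow, the joint likelihood of the observed sequence is P(data|H) = 0.708·0.292·0.292 = 0.060367 and P(data|¬H) = 0.224·0.776·0.776 = 0.13489.
Bayes: P(H|data) = 0.093·0.060367 / (0.093·0.060367 + 0.907·0.13489) = 0.0056141/0.12796 = 0.0439.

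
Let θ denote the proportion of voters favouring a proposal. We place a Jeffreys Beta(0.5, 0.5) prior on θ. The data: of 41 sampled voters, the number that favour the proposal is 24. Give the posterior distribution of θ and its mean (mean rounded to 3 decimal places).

Posterior: Beta(24.5, 17.5); mean ≈ 0.583

The binomial likelihood is conjugate to the Beta prior: with 24 successes and 17 failures, the posterior is Beta(0.5+24, 0.5+17) = Beta(24.5, 17.5).
E[θ | data] = 24.5/(24.5+17.5) = 0.583.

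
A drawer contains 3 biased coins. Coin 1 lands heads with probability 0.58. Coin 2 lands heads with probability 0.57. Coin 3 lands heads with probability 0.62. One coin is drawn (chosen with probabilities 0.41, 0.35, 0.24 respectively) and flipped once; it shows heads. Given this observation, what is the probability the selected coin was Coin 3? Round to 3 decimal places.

Tabulate prior·likelihood by source: [1] prior 0.41, lik 0.58, product 0.2378; [2] prior 0.35, lik 0.57, product 0.1995; [3] prior 0.24, lik 0.62, product 0.1488.
Normalizing constant = 0.58610; the posterior for Coin 3 is its product over the sum, 0.1488/0.58610 = 0.254.

Posterior probability ≈ 0.254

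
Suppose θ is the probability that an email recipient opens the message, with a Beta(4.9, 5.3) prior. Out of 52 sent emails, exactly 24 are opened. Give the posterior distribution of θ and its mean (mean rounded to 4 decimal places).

Posterior: Beta(28.9, 33.3); mean ≈ 0.4646

The binomial likelihood is conjugate to the Beta prior: with 24 successes and 28 failures, the posterior is Beta(4.9+24, 5.3+28) = Beta(28.9, 33.3).
Posterior mean = α/(α+β) = 28.9/62.2 = 0.4646.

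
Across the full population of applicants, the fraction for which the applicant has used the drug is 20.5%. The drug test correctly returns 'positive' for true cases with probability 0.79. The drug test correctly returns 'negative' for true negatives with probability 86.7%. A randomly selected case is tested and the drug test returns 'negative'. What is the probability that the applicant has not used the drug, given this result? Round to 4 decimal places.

Write H for 'the applicant has used the drug'. Prior odds H:¬H = 0.205/0.795 = 0.25786. For the 'negative' outcome, the likelihood ratio is 0.21/0.867 = 0.24221.
Posterior odds = 0.25786 × 0.24221 = 0.062458, so P(H|E) = 0.062458/(1+0.062458) = 0.0588. Then P(¬H|E) = 1 − 0.0588 = 0.9412.

P(¬H | E) ≈ 0.9412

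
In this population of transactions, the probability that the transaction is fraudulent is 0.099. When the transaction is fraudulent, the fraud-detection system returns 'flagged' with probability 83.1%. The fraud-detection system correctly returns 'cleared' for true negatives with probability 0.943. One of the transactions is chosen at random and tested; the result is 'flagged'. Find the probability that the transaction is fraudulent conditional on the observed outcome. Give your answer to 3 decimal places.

P(H | E) ≈ 0.616

Let H be the event that the transaction is fraudulent. P(H) = 0.099, so P(¬H) = 0.901. With E the 'flagged' result, P(E|H) = 0.831 and P(E|¬H) = 0.057.
P(E) = 0.831·0.099 + 0.057·0.901 = 0.082269 + 0.051357 = 0.13363.
By Bayes' theorem, P(H|E) = 0.082269 / 0.13363 = 0.616.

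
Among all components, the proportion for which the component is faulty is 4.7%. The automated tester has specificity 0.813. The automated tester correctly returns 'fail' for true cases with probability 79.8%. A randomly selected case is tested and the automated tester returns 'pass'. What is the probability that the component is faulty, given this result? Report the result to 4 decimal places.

P(H | E) ≈ 0.0121

Write H for 'the component is faulty'. Prior odds H:¬H = 0.047/0.953 = 0.049318. For the 'pass' outcome, the likelihood ratio is 0.202/0.813 = 0.24846.
Posterior odds = 0.049318 × 0.24846 = 0.012254, so P(H|E) = 0.012254/(1+0.012254) = 0.0121.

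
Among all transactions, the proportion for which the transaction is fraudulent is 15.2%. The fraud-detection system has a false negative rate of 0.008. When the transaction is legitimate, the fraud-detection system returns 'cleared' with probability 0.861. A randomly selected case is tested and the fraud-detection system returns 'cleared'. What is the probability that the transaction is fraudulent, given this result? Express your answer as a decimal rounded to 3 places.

P(H | E) ≈ 0.002

Let H be the event that the transaction is fraudulent. P(H) = 0.152, so P(¬H) = 0.848. With E the 'cleared' result, P(E|H) = 0.008 and P(E|¬H) = 0.861.
P(E) = 0.008·0.152 + 0.861·0.848 = 0.0012160 + 0.73013 = 0.73134.
By Bayes' theorem, P(H|E) = 0.0012160 / 0.73134 = 0.002.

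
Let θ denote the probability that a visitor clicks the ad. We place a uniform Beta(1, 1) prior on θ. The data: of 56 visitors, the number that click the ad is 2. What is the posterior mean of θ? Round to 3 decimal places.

Observing 2 successes and 54 failures updates Beta(1, 1) by adding the success and failure counts to the two shape parameters: α = 1+2 = 3, β = 1+54 = 55.
Posterior mean = α/(α+β) = 3/58 = 0.052.

Posterior mean ≈ 0.052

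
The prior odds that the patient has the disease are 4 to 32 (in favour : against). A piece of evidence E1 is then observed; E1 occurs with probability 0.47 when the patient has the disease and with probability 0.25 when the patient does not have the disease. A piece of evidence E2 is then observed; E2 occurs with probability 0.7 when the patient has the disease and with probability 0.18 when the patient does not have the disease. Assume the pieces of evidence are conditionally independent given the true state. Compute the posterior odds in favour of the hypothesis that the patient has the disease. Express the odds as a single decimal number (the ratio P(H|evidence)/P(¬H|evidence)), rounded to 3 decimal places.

Prior odds = 4/32 = 0.12500. In log-odds, ln(0.12500) = -2.0794.
Add log likelihood ratios: ln(1.8800) + ln(3.8889) = 1.9894.
Posterior log-odds = -0.090046, so posterior odds = exp(-0.090046) = 0.91389.

Posterior odds ≈ 0.914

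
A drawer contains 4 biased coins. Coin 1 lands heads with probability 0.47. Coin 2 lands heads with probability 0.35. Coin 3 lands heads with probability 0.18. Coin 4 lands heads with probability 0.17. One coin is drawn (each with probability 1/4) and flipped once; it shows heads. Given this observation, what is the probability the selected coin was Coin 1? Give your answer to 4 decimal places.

Tabulate prior·likelihood by source: [1] prior 0.25, lik 0.47, product 0.1175; [2] prior 0.25, lik 0.35, product 0.08750; [3] prior 0.25, lik 0.18, product 0.04500; [4] prior 0.25, lik 0.17, product 0.04250.
Normalizing constant = 0.29250; the posterior for Coin 1 is its product over the sum, 0.1175/0.29250 = 0.4017.

Posterior probability ≈ 0.4017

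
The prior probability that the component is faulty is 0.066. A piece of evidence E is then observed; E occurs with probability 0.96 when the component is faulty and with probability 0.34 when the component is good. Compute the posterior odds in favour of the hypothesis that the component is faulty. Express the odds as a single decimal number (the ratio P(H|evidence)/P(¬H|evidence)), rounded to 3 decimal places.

Posterior odds ≈ 0.200

Prior odds = 0.066/(1−0.066) = 0.070664.
Likelihood ratio for E = 0.96/0.34 = 2.8235.
Posterior odds = prior odds × LR = 0.19952.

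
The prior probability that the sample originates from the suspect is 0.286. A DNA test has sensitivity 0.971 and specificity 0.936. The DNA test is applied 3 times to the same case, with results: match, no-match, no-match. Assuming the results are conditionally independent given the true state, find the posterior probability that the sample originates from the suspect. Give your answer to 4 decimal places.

Let H be the event that the sample originates from the suspect; start with P(H) = 0.286. P('match'|H) = 0.971, P('match'|¬H) = 0.064.
Update on result 1 ('match'): P(H) ← 0.971·0.2860 / (0.971·0.2860 + 0.064·0.7140) = 0.27771/0.32340 = 0.8587.
Update on result 2 ('no-match'): P(H) ← 0.029·0.8587 / (0.029·0.8587 + 0.936·0.1413) = 0.024902/0.15716 = 0.1585.
Update on result 3 ('no-match'): P(H) ← 0.029·0.1585 / (0.029·0.1585 + 0.936·0.8415) = 0.0045952/0.79228 = 0.0058.

Posterior P(H) ≈ 0.0058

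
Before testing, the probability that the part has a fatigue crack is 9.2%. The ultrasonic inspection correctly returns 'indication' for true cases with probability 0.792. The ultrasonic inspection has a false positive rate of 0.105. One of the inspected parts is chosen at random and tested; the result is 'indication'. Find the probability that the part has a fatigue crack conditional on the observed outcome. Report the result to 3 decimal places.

Write H for 'the part has a fatigue crack'. Prior odds H:¬H = 0.092/0.908 = 0.10132. For the 'indication' outcome, the likelihood ratio is 0.792/0.105 = 7.5429.
Posterior odds = 0.10132 × 7.5429 = 0.76425, so P(H|E) = 0.76425/(1+0.76425) = 0.433.

P(H | E) ≈ 0.433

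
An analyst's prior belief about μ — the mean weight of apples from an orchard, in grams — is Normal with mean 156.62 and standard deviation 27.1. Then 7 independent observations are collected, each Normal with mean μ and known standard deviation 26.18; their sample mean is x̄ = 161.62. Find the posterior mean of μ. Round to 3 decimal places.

Prior precision 1/τ₀² = 1/27.1² = 0.00136164; data precision n/σ² = 7/26.18² = 0.0102131.
Posterior precision = 0.00136164 + 0.0102131 = 0.0115748.
Posterior mean = (0.00136164·156.62 + 0.0102131·161.62) / 0.0115748 = 161.032.

Posterior mean ≈ 161.032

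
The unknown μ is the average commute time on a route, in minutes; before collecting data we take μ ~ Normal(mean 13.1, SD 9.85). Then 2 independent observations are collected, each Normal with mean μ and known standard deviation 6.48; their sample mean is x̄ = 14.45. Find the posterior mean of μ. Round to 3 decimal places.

Prior precision 1/τ₀² = 1/9.85² = 0.0103069; data precision n/σ² = 2/6.48² = 0.0476299.
Posterior precision = 0.0103069 + 0.0476299 = 0.0579368.
Posterior mean = (0.0103069·13.1 + 0.0476299·14.45) / 0.0579368 = 14.210.

Posterior mean ≈ 14.210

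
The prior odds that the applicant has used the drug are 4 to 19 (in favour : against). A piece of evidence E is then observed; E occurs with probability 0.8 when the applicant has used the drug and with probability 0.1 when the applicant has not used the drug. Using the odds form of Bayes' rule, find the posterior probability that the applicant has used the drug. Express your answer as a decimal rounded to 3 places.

Posterior probability ≈ 0.627

Prior odds = 4/19 = 0.21053.
Likelihood ratio for E = 0.8/0.1 = 8.0000.
Posterior odds = prior odds × LR = 1.6842.
Posterior probability = odds/(1+odds) = 1.6842/2.6842 = 0.627.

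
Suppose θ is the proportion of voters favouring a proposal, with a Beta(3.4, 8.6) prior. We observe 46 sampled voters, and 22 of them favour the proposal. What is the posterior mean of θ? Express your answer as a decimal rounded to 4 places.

Observing 22 successes and 24 failures updates Beta(3.4, 8.6) by adding the success and failure counts to the two shape parameters: α = 3.4+22 = 25.4, β = 8.6+24 = 32.6.
E[θ | data] = 25.4/(25.4+32.6) = 0.4379.

Posterior mean ≈ 0.4379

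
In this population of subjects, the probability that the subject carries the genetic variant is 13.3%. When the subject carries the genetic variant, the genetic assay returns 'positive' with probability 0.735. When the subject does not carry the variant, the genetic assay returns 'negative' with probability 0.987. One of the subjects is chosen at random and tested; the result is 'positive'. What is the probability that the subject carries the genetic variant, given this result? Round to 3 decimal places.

P(H | E) ≈ 0.897

Let H be the event that the subject carries the genetic variant. P(H) = 0.133, so P(¬H) = 0.867. With E the 'positive' result, P(E|H) = 0.735 and P(E|¬H) = 0.013.
P(E) = 0.735·0.133 + 0.013·0.867 = 0.097755 + 0.011271 = 0.10903.
By Bayes' theorem, P(H|E) = 0.097755 / 0.10903 = 0.897.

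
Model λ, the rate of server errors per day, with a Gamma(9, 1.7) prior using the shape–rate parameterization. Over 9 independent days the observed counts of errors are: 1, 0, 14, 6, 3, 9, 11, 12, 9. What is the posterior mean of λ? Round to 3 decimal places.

The Poisson likelihood adds the total count to the shape and the number of exposure periods to the rate. Here ∑xᵢ = 65 and n = 9, so shape 9→74 and rate 1.7→10.7.
E[λ | data] = 74/10.7 = 6.916.

Posterior mean ≈ 6.916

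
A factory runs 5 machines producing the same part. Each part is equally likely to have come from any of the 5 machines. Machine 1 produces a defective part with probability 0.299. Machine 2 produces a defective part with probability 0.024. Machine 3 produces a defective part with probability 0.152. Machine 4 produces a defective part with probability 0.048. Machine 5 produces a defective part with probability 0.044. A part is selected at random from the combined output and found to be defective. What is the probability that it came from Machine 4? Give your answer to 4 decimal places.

Tabulate prior·likelihood by source: [1] prior 0.2, lik 0.299, product 0.05980; [2] prior 0.2, lik 0.024, product 0.004800; [3] prior 0.2, lik 0.152, product 0.03040; [4] prior 0.2, lik 0.048, product 0.009600; [5] prior 0.2, lik 0.044, product 0.008800.
Normalizing constant = 0.11340; the posterior for Machine 4 is its product over the sum, 0.009600/0.11340 = 0.0847.

Posterior probability ≈ 0.0847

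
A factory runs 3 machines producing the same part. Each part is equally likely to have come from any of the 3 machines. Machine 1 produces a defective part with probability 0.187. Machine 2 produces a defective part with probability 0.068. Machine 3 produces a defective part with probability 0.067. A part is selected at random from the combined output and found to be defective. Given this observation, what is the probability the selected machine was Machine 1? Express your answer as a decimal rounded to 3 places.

P(defective|M1) = 0.187; P(defective|M2) = 0.068; P(defective|M3) = 0.067.
Prior × likelihood for each source: 0.333333·0.187=0.06233, 0.333333·0.068=0.02267, 0.333333·0.067=0.02233. Summing gives P(defective) = 0.10733.
P(Machine 1 | defective) = 0.06233 / 0.10733 = 0.581.

Posterior probability ≈ 0.581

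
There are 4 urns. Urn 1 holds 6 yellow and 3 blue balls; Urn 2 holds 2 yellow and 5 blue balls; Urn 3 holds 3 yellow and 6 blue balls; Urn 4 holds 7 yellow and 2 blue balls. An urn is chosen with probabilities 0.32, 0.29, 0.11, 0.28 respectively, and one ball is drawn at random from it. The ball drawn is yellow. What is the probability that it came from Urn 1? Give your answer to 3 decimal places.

Posterior probability ≈ 0.387

P(yellow|Urn 1) = 0.6667; P(yellow|Urn 2) = 0.2857; P(yellow|Urn 3) = 0.3333; P(yellow|Urn 4) = 0.7778.
Prior × likelihood for each source: 0.32·0.6667=0.2133, 0.29·0.2857=0.08286, 0.11·0.3333=0.03667, 0.28·0.7778=0.2178. Summing gives P(yellow) = 0.55063.
P(Urn 1 | yellow) = 0.2133 / 0.55063 = 0.387.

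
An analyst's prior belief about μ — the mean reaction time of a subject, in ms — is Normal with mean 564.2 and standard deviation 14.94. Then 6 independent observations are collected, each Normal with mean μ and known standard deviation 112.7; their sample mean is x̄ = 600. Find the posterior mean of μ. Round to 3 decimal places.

Posterior mean ≈ 567.615

With known σ, the Normal prior is conjugate. Weight on the data is w = (n/σ²)/(n/σ² + 1/τ₀²) = 0.00047239/(0.00047239+0.00448021) = 0.095383.
Posterior mean = w·x̄ + (1−w)·μ₀ = 0.095383·600 + 0.90462·564.2 = 567.615.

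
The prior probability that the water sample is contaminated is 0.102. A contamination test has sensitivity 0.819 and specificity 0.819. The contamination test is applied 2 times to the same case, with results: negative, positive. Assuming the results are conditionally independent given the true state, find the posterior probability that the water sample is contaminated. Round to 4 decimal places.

Let H be the event that the water sample is contaminated; start with P(H) = 0.102. P('positive'|H) = 0.819, P('positive'|¬H) = 0.181.
Update on result 1 ('negative'): P(H) ← 0.181·0.1020 / (0.181·0.1020 + 0.819·0.8980) = 0.018462/0.75392 = 0.0245.
Update on result 2 ('positive'): P(H) ← 0.819·0.0245 / (0.819·0.0245 + 0.181·0.9755) = 0.020056/0.19662 = 0.1020.

Posterior P(H) ≈ 0.1020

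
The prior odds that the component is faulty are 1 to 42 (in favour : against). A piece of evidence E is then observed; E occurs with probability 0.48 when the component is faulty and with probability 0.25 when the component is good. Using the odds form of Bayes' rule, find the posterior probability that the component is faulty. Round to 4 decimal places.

Posterior probability ≈ 0.0437

Prior odds = 1/42 = 0.023810. In log-odds, ln(0.023810) = -3.7377.
Add log likelihood ratio: ln(1.9200) = 0.65233.
Posterior log-odds = -3.0853, so posterior odds = exp(-3.0853) = 0.045714. Converting, P(H|E) = 0.045714/1.0457 = 0.0437.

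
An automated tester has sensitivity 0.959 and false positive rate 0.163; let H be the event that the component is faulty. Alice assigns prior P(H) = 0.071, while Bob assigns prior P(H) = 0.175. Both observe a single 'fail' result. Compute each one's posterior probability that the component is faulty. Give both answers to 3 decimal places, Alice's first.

Alice: 0.310; Bob: 0.555

P('+'|H) = 0.959, P('+'|¬H) = 0.163.
Alice: numerator 0.959·0.071 = 0.068089; evidence = 0.068089+0.163·0.929 = 0.21952; posterior = 0.310.
Bob: numerator 0.959·0.175 = 0.16782; evidence = 0.16782+0.163·0.825 = 0.30230; posterior = 0.555.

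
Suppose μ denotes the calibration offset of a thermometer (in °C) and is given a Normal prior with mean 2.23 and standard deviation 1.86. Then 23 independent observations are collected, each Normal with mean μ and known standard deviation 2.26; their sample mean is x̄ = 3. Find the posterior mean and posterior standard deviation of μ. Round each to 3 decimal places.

With known σ, the Normal prior is conjugate. Weight on the data is w = (n/σ²)/(n/σ² + 1/τ₀²) = 4.50309/(4.50309+0.289051) = 0.93968.
Posterior mean = w·x̄ + (1−w)·μ₀ = 0.93968·3 + 0.060318·2.23 = 2.954. Posterior variance = 1/(4.50309+0.289051) = 0.208675, so SD = 0.457.

Posterior mean ≈ 2.954; posterior SD ≈ 0.457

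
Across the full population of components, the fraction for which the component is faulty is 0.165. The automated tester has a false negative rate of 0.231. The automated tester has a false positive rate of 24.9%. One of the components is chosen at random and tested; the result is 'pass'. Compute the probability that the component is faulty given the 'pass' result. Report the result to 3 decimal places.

Let H be the event that the component is faulty. P(H) = 0.165, so P(¬H) = 0.835. With E the 'pass' result, P(E|H) = 0.231 and P(E|¬H) = 0.751.
P(E) = 0.231·0.165 + 0.751·0.835 = 0.038115 + 0.62709 = 0.66520.
By Bayes' theorem, P(H|E) = 0.038115 / 0.66520 = 0.057.

P(H | E) ≈ 0.057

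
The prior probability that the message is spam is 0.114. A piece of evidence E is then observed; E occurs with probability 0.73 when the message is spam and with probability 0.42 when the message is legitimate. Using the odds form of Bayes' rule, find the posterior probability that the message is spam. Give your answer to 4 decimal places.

Prior odds = 0.114/(1−0.114) = 0.12867.
Likelihood ratio for E = 0.73/0.42 = 1.7381.
Posterior odds = prior odds × LR = 0.22364.
Posterior probability = odds/(1+odds) = 0.22364/1.2236 = 0.1828.

Posterior probability ≈ 0.1828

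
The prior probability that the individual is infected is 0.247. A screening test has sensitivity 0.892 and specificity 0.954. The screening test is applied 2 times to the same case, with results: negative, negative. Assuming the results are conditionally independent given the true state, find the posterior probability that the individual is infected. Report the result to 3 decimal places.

Posterior P(H) ≈ 0.004

Let H be the event that the individual is infected; start with P(H) = 0.247. P('positive'|H) = 0.892, P('positive'|¬H) = 0.046.
Update on result 1 ('negative'): P(H) ← 0.108·0.2470 / (0.108·0.2470 + 0.954·0.7530) = 0.026676/0.74504 = 0.0358.
Update on result 2 ('negative'): P(H) ← 0.108·0.0358 / (0.108·0.0358 + 0.954·0.9642) = 0.0038669/0.92371 = 0.0042.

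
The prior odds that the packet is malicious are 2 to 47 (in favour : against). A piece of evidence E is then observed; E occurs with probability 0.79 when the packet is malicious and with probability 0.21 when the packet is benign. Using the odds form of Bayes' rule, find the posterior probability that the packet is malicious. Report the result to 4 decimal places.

Prior odds = 2/47 = 0.042553.
Likelihood ratio for E = 0.79/0.21 = 3.7619.
Posterior odds = prior odds × LR = 0.16008.
Posterior probability = odds/(1+odds) = 0.16008/1.1601 = 0.1380.

Posterior probability ≈ 0.1380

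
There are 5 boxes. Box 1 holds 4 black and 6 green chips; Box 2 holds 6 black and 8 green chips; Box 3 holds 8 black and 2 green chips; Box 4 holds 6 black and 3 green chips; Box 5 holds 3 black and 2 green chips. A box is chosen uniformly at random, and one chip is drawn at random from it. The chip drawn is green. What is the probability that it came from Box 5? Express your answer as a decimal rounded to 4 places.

Posterior probability ≈ 0.1900

P(green|Box 1) = 0.6; P(green|Box 2) = 0.5714; P(green|Box 3) = 0.2; P(green|Box 4) = 0.3333; P(green|Box 5) = 0.4.
Prior × likelihood for each source: 0.2·0.6=0.1200, 0.2·0.5714=0.1143, 0.2·0.2=0.04000, 0.2·0.3333=0.06667, 0.2·0.4=0.08000. Summing gives P(green) = 0.42095.
P(Box 5 | green) = 0.08000 / 0.42095 = 0.1900.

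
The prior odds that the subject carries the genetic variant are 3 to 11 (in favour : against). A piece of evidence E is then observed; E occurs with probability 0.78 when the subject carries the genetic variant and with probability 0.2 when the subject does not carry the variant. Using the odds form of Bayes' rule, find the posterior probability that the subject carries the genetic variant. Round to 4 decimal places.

Posterior probability ≈ 0.5154

Prior odds = 3/11 = 0.27273. In log-odds, ln(0.27273) = -1.2993.
Add log likelihood ratio: ln(3.9000) = 1.3610.
Posterior log-odds = 0.061694, so posterior odds = exp(0.061694) = 1.0636. Converting, P(H|E) = 1.0636/2.0636 = 0.5154.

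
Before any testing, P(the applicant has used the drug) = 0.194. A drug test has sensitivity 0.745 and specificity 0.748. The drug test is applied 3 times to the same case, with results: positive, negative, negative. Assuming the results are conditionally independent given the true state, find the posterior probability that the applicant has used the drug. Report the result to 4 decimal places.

With H the event that the applicant has used the drug, the joint likelihood of the observed sequence is P(data|H) = 0.745·0.255·0.255 = 0.048444 and P(data|¬H) = 0.252·0.748·0.748 = 0.14100.
Bayes: P(H|data) = 0.194·0.048444 / (0.194·0.048444 + 0.806·0.14100) = 0.0093981/0.12304 = 0.0764.

Posterior P(H) ≈ 0.0764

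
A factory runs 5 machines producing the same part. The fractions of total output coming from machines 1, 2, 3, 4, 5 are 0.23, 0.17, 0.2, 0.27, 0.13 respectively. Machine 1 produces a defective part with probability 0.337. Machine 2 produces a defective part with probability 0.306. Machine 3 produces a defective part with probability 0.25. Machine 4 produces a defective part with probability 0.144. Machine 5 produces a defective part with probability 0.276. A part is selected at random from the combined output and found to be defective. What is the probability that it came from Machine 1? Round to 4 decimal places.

Posterior probability ≈ 0.3048

P(defective|M1) = 0.337; P(defective|M2) = 0.306; P(defective|M3) = 0.25; P(defective|M4) = 0.144; P(defective|M5) = 0.276.
Prior × likelihood for each source: 0.23·0.337=0.07751, 0.17·0.306=0.05202, 0.2·0.25=0.05000, 0.27·0.144=0.03888, 0.13·0.276=0.03588. Summing gives P(defective) = 0.25429.
P(Machine 1 | defective) = 0.07751 / 0.25429 = 0.3048.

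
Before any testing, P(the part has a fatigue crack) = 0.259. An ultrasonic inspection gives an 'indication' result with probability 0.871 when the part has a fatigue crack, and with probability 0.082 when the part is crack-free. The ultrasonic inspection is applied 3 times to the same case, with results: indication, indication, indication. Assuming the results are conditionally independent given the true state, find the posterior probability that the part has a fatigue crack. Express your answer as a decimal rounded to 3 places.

With H the event that the part has a fatigue crack, the joint likelihood of the observed sequence is P(data|H) = 0.871·0.871·0.871 = 0.66078 and P(data|¬H) = 0.082·0.082·0.082 = 0.00055137.
Bayes: P(H|data) = 0.259·0.66078 / (0.259·0.66078 + 0.741·0.00055137) = 0.17114/0.17155 = 0.9976.

Posterior P(H) ≈ 0.998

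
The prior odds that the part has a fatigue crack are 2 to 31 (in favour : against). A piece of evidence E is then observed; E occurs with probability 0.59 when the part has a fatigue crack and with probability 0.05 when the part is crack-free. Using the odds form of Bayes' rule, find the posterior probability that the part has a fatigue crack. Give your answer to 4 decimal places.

Prior odds = 2/31 = 0.064516.
Likelihood ratio for E = 0.59/0.05 = 11.800.
Posterior odds = prior odds × LR = 0.76129.
Posterior probability = odds/(1+odds) = 0.76129/1.7613 = 0.4322.

Posterior probability ≈ 0.4322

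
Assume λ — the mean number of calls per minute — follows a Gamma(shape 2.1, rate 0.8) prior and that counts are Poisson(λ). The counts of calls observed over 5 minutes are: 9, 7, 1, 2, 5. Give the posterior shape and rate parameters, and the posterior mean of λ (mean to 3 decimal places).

Posterior: Gamma(shape=26.1, rate=5.8); mean ≈ 4.500

Total count ∑xᵢ = 24 over n = 5 minutes.
Gamma is conjugate to the Poisson likelihood: posterior is Gamma(shape = 2.1+24 = 26.1, rate = 0.8+5 = 5.8).
Posterior mean = shape/rate = 26.1/5.8 = 4.500.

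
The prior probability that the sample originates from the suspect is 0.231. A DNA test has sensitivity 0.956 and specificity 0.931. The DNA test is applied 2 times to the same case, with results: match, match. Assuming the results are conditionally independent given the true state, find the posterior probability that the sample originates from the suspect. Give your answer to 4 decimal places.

Posterior P(H) ≈ 0.9830

Let H be the event that the sample originates from the suspect; start with P(H) = 0.231. P('match'|H) = 0.956, P('match'|¬H) = 0.069.
Update on result 1 ('match'): P(H) ← 0.956·0.2310 / (0.956·0.2310 + 0.069·0.7690) = 0.22084/0.27390 = 0.8063.
Update on result 2 ('match'): P(H) ← 0.956·0.8063 / (0.956·0.8063 + 0.069·0.1937) = 0.77080/0.78416 = 0.9830.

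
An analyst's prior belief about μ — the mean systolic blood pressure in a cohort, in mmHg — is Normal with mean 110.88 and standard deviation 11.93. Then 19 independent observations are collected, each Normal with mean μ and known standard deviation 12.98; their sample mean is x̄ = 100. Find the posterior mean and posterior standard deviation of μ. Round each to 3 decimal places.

Posterior mean ≈ 100.638; posterior SD ≈ 2.889

With known σ, the Normal prior is conjugate. Weight on the data is w = (n/σ²)/(n/σ² + 1/τ₀²) = 0.112773/(0.112773+0.00702618) = 0.94135.
Posterior mean = w·x̄ + (1−w)·μ₀ = 0.94135·100 + 0.058650·110.88 = 100.638. Posterior variance = 1/(0.112773+0.00702618) = 8.34732, so SD = 2.889.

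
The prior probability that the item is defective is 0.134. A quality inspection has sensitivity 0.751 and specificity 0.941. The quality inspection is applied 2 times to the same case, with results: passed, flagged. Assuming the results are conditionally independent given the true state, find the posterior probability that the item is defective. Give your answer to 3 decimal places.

Posterior P(H) ≈ 0.343

Let H be the event that the item is defective; start with P(H) = 0.134. P('flagged'|H) = 0.751, P('flagged'|¬H) = 0.059.
Update on result 1 ('passed'): P(H) ← 0.249·0.1340 / (0.249·0.1340 + 0.941·0.8660) = 0.033366/0.84827 = 0.0393.
Update on result 2 ('flagged'): P(H) ← 0.751·0.0393 / (0.751·0.0393 + 0.059·0.9607) = 0.029540/0.086219 = 0.3426.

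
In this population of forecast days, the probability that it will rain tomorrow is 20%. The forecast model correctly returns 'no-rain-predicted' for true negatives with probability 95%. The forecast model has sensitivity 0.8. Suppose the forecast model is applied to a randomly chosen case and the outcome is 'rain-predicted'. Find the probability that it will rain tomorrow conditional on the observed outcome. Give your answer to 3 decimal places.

P(H | E) ≈ 0.800

Let H be the event that it will rain tomorrow. P(H) = 0.2, so P(¬H) = 0.8. With E the 'rain-predicted' result, P(E|H) = 0.8 and P(E|¬H) = 0.05.
P(E) = 0.8·0.2 + 0.05·0.8 = 0.16000 + 0.040000 = 0.20000.
By Bayes' theorem, P(H|E) = 0.16000 / 0.20000 = 0.800.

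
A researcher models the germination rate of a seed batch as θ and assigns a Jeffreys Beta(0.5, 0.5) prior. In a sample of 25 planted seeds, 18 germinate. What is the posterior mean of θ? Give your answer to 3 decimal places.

Observing 18 successes and 7 failures updates Beta(0.5, 0.5) by adding the success and failure counts to the two shape parameters: α = 0.5+18 = 18.5, β = 0.5+7 = 7.5.
E[θ | data] = 18.5/(18.5+7.5) = 0.712.

Posterior mean ≈ 0.712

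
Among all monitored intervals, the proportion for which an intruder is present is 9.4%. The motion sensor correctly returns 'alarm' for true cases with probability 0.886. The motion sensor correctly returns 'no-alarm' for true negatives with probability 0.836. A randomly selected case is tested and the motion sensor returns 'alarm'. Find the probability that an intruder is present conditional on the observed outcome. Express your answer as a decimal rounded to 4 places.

Write H for 'an intruder is present'. Prior odds H:¬H = 0.094/0.906 = 0.10375. For the 'alarm' outcome, the likelihood ratio is 0.886/0.164 = 5.4024.
Posterior odds = 0.10375 × 5.4024 = 0.56052, so P(H|E) = 0.56052/(1+0.56052) = 0.3592.

P(H | E) ≈ 0.3592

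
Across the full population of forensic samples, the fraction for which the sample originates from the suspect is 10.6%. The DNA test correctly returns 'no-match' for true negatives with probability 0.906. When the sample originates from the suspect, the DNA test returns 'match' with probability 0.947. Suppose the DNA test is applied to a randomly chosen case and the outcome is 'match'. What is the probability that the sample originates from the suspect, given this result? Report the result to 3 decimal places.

P(H | E) ≈ 0.544

Let H be the event that the sample originates from the suspect. P(H) = 0.106, so P(¬H) = 0.894. With E the 'match' result, P(E|H) = 0.947 and P(E|¬H) = 0.094.
P(E) = 0.947·0.106 + 0.094·0.894 = 0.10038 + 0.084036 = 0.18442.
By Bayes' theorem, P(H|E) = 0.10038 / 0.18442 = 0.544.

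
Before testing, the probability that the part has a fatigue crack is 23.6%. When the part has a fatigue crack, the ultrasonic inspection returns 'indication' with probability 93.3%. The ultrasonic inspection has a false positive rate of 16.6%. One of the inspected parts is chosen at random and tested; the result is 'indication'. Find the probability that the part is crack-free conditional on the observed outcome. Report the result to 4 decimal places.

Let H be the event that the part has a fatigue crack. P(H) = 0.236, so P(¬H) = 0.764. With E the 'indication' result, P(E|H) = 0.933 and P(E|¬H) = 0.166.
P(E) = 0.933·0.236 + 0.166·0.764 = 0.22019 + 0.12682 = 0.34701.
By Bayes' theorem, P(H|E) = 0.22019 / 0.34701 = 0.6345. Hence P(¬H|E) = 1 − 0.6345 = 0.3655.

P(¬H | E) ≈ 0.3655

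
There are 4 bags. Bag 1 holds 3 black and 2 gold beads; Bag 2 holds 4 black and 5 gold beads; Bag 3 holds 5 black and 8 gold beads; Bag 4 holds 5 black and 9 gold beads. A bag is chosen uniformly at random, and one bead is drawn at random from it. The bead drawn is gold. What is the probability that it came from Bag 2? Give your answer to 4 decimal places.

Tabulate prior·likelihood by source: [1] prior 0.25, lik 0.4, product 0.1000; [2] prior 0.25, lik 0.5556, product 0.1389; [3] prior 0.25, lik 0.6154, product 0.1538; [4] prior 0.25, lik 0.6429, product 0.1607.
Normalizing constant = 0.55345; the posterior for Bag 2 is its product over the sum, 0.1389/0.55345 = 0.2510.

Posterior probability ≈ 0.2510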